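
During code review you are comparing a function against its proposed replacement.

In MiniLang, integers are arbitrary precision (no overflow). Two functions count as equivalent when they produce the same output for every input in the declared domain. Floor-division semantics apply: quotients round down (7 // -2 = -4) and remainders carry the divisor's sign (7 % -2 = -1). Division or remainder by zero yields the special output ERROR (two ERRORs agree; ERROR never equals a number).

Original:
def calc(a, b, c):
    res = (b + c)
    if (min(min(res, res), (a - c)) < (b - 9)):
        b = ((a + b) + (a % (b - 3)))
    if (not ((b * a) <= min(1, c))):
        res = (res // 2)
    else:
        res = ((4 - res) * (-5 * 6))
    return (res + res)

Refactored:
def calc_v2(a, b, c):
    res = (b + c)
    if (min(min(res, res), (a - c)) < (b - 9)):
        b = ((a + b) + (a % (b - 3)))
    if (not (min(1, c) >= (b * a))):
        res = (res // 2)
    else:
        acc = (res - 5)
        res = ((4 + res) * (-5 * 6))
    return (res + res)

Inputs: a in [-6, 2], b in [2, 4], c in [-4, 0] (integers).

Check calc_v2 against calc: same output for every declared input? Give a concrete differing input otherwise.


On input a=-6, b=2, c=-4, calc returns -360 while calc_v2 returns -120.
verdict: not equivalent; witness: a=-6, b=2, c=-4


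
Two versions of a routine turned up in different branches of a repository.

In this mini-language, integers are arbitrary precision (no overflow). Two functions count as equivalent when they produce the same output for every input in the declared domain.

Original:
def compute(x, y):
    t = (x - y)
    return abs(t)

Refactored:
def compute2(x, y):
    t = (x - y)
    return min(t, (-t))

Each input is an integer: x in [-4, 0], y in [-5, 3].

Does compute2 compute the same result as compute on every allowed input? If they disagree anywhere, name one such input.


Take x=-4, y=-5.
compute: t becomes 1; next final value 1
compute2: t becomes 1; next final value -1
1 against -1: the behavior changed.
verdict: not equivalent; witness: x=-4, y=-5


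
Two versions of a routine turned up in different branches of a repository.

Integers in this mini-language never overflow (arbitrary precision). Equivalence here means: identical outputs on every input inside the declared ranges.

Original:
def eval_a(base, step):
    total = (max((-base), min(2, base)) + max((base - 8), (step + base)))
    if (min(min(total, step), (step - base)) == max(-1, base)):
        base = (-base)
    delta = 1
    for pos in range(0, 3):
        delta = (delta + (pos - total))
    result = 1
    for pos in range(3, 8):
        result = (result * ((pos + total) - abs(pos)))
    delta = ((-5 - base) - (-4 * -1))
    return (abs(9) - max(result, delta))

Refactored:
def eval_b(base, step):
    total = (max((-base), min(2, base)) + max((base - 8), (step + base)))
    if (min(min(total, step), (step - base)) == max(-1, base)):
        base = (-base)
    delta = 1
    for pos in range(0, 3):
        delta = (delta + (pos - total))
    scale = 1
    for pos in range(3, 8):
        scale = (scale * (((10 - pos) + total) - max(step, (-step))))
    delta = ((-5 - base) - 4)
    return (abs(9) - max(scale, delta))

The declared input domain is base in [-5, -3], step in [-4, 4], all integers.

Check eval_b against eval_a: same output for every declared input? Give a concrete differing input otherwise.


Try base=-5, step=-3.
eval_a: total=-3, then (min(min(total, step), (step - base)) == max(-1, base)) is false, then delta=1, then (pos=0), then delta=4, then (pos=1), then delta=8, then (pos=2), then delta=13, then result=1, then (pos=3), then result=-3, then (pos=4), then result=9, then (pos=5), then result=-27, then (pos=6), then result=81, then (pos=7), then result=-243, then delta=-4, then returns 13
eval_b: total=-3, then (min(min(total, step), (step - base)) == max(-1, base)) is false, then delta=1, then (pos=0), then delta=4, then (pos=1), then delta=8, then (pos=2), then delta=13, then scale=1, then (pos=3), then scale=1, then (pos=4), then scale=0, then (pos=5), then scale=0, then (pos=6), then scale=0, then (pos=7), then scale=0, then delta=-4, then returns 9
13 against 9: the behavior changed.
verdict: not equivalent; witness: base=-5, step=-3


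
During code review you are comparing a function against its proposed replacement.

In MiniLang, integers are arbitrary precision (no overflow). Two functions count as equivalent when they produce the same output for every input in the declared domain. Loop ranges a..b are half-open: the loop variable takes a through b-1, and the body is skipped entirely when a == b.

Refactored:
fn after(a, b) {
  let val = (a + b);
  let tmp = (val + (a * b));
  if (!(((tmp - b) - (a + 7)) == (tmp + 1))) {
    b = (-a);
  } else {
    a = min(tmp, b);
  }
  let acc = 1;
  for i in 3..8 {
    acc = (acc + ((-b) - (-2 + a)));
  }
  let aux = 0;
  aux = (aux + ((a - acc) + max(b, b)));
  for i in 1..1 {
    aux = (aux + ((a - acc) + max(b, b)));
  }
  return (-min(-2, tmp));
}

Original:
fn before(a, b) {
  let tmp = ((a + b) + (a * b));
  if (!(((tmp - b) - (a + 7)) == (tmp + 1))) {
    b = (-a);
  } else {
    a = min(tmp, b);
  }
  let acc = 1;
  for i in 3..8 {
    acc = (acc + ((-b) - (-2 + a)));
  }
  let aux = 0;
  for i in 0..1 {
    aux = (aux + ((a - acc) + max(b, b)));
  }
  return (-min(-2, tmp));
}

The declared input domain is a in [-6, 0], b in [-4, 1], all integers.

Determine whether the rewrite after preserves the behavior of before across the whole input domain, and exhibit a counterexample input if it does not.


Equivalent — the differences include local variable names differ, arithmetic usage differs, min/max/abs usage differs, statement counts differ, loop structure differs, yet no declared input distinguishes the two.
One worked example (a=-6, b=-1) — before: tmp=-1, then (!(((tmp - b) - (a + 7)) == (tmp + 1))) is true, then b=6, then acc=1, then (i=3), then acc=3, then (i=4), then acc=5, then (i=5), then acc=7, then (i=6), then acc=9, then (i=7), then acc=11, then aux=0, then (i=0), then aux=-11, then returns 2; after: val=-7, then tmp=-1, then (!(((tmp - b) - (a + 7)) == (tmp + 1))) is true, then b=6, then acc=1, then (i=3), then acc=3, then (i=4), then acc=5, then (i=5), then acc=7, then (i=6), then acc=9, then (i=7), then acc=11, then aux=0, then aux=-11, then the loop over i runs zero times, then returns 2; agreement on 2.
An exhaustive pass over the 42 declared inputs shows identical outputs.
verdict: equivalent


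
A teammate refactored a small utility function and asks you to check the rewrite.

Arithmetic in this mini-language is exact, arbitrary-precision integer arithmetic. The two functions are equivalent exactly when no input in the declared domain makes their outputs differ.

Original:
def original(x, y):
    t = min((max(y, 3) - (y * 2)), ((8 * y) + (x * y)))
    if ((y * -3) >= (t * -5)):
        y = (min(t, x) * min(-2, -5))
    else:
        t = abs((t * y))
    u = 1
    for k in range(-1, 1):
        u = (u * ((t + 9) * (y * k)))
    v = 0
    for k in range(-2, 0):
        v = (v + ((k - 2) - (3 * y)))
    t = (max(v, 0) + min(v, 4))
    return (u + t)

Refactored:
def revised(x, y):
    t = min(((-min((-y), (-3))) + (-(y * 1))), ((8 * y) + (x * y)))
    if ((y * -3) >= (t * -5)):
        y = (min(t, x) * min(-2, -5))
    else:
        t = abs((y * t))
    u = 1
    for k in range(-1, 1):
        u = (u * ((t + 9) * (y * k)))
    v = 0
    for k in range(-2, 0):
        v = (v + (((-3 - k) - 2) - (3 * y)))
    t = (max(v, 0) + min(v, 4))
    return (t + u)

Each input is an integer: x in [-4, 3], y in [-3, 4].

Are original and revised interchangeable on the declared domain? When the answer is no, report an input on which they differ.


These are not equivalent — on x=2, y=1 the outputs split (27 vs 57).
original: t := 1 | ((y * -3) >= (t * -5)): true | y := -5 | u := 1 | iter k=-1: | u := 50 | iter k=0: | u := 0 | v := 0 | iter k=-2: | v := 11 | iter k=-1: | v := 23 | t := 27 | result 27
revised: t := 2 | ((y * -3) >= (t * -5)): true | y := -10 | u := 1 | iter k=-1: | u := 110 | iter k=0: | u := 0 | v := 0 | iter k=-2: | v := 27 | iter k=-1: | v := 53 | t := 57 | result 57
verdict: not equivalent; witness: x=2, y=1


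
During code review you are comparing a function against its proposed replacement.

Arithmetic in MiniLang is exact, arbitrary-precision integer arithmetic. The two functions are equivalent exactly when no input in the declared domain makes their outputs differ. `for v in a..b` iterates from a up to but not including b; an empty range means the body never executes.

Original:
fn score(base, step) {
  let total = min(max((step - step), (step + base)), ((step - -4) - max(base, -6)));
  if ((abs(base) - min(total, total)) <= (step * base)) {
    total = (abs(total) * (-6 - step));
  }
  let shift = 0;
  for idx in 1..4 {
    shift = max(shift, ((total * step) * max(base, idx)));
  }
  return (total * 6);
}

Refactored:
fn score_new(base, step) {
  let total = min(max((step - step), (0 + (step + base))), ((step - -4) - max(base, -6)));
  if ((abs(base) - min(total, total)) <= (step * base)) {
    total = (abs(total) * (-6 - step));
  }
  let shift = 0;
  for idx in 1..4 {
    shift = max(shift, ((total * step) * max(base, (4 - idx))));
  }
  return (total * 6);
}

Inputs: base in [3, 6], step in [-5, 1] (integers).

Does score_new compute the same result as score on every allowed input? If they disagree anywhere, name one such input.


Comparing the listings, the differences include: constant usage differs; arithmetic usage differs.
One worked example (base=4, step=-2) — score: total = -2; ((abs(base) - min(total, total)) <= (step * base)) -> false; shift = 0; [idx=1]; shift = 16; [idx=2]; shift = 16; [idx=3]; shift = 16; return -12; score_new: total = -2; ((abs(base) - min(total, total)) <= (step * base)) -> false; shift = 0; [idx=1]; shift = 16; [idx=2]; shift = 16; [idx=3]; shift = 16; return -12; agreement on -12.
Sweeping the whole domain (28 inputs) finds no disagreement.
verdict: equivalent


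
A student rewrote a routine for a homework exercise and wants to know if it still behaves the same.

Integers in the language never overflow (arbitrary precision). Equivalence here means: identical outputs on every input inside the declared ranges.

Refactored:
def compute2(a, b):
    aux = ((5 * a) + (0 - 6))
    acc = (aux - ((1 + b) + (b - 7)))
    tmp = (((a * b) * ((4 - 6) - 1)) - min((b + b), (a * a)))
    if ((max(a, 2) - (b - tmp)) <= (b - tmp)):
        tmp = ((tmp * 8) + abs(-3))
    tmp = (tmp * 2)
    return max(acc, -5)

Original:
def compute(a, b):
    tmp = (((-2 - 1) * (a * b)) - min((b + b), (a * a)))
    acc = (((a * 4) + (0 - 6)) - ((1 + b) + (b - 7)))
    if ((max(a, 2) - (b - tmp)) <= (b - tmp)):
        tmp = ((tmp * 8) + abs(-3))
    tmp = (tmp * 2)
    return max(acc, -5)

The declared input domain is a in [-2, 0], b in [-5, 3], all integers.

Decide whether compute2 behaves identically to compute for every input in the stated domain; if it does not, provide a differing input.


The rewrite breaks on a=-2, b=-5, where the results are 2 and 0.
compute: tmp := -20 | acc := 2 | ((max(a, 2) - (b - tmp)) <= (b - tmp)): true | tmp := -157 | tmp := -314 | result 2
compute2: aux := -16 | acc := 0 | tmp := -20 | ((max(a, 2) - (b - tmp)) <= (b - tmp)): true | tmp := -157 | tmp := -314 | result 0
verdict: not equivalent; witness: a=-2, b=-5


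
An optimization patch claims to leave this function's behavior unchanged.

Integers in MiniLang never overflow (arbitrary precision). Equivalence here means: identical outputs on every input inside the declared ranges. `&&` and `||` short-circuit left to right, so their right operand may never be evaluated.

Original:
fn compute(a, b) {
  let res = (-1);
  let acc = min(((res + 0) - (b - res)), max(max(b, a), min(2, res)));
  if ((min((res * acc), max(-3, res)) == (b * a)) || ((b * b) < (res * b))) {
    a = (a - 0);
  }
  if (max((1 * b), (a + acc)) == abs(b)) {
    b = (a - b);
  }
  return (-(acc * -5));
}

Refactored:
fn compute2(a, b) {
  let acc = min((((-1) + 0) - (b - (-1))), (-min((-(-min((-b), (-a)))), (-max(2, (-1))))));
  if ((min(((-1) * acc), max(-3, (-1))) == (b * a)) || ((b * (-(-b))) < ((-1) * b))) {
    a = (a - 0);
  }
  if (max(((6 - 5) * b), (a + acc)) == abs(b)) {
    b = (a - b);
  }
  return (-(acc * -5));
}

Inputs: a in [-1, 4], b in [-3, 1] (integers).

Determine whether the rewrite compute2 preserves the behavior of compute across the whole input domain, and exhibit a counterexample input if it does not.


Input a=-1, b=-3: -5 from compute versus 5 from compute2.
verdict: not equivalent; witness: a=-1, b=-3


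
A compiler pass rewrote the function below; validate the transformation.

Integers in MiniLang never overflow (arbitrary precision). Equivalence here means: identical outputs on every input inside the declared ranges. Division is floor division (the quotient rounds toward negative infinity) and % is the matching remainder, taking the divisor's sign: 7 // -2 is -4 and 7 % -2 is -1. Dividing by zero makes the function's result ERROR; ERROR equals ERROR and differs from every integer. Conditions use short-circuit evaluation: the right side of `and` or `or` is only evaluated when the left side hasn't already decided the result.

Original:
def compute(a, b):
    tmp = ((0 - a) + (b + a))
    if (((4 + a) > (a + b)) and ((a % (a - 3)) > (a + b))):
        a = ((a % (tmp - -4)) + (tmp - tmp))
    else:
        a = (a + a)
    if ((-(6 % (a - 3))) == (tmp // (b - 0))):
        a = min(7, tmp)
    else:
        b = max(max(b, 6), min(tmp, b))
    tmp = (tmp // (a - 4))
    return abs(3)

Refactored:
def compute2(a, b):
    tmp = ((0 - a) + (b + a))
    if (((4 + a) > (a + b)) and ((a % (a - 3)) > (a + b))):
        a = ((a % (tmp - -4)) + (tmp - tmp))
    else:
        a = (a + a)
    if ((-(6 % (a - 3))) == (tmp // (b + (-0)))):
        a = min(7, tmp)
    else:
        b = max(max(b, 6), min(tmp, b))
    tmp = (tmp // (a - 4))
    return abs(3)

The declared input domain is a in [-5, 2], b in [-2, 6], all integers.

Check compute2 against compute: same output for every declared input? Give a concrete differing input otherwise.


This is a faithful refactor — arithmetic usage differs, but the computed results match everywhere.
Tracing a=-3, b=3: compute: tmp=3, then (((4 + a) > (a + b)) and ((a % (a - 3)) > (a + b))) is false, then a=-6, then ((-(6 % (a - 3))) == (tmp // (b - 0))) is false, then b=6, then tmp=-1, then returns 3 | compute2: tmp=3, then (((4 + a) > (a + b)) and ((a % (a - 3)) > (a + b))) is false, then a=-6, then ((-(6 % (a - 3))) == (tmp // (b + (-0)))) is false, then b=6, then tmp=-1, then returns 3 — matching result 3.
Across all 72 domain points the two functions coincide.
verdict: equivalent


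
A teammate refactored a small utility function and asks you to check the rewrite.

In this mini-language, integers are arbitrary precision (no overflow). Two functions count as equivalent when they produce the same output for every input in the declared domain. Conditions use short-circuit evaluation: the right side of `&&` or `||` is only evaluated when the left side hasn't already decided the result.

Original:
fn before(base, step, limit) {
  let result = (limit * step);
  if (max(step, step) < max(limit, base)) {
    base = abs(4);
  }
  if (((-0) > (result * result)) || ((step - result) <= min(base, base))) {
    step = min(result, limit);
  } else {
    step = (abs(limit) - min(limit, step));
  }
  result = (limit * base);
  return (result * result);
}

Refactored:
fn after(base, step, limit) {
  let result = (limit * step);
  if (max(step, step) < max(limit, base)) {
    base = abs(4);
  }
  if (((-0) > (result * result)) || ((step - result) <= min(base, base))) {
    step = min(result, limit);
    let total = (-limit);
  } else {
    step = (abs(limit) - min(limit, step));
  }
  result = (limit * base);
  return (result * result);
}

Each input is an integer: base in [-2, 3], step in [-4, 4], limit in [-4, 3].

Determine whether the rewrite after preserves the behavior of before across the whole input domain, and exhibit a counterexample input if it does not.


Side by side, the visible changes include: local variable names differ; statement counts differ.
Spot check at base=2, step=3, limit=3 — before: result = 9; (max(step, step) < max(limit, base)) -> false; (((-0) > (result * result)) || ((step - result) <= min(base, base))) -> true; step = 3; result = 6; return 36. after: result = 9; (max(step, step) < max(limit, base)) -> false; (((-0) > (result * result)) || ((step - result) <= min(base, base))) -> true; step = 3; total = -3; result = 6; return 36. Both give 36.
Every one of the 432 inputs gives matching results.
verdict: equivalent


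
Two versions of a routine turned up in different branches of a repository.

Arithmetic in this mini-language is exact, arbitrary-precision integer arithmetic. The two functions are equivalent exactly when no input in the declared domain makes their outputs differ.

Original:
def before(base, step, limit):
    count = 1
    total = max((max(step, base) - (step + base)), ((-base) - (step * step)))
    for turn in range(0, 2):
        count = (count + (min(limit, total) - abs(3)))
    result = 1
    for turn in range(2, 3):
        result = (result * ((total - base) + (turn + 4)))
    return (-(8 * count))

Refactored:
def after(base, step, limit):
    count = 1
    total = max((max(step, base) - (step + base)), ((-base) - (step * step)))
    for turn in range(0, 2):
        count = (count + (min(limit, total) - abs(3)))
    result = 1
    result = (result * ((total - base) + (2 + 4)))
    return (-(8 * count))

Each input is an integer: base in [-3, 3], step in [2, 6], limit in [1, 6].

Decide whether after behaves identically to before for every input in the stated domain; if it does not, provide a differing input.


Differences: loop structure differs, plus constant usage differs, plus statement counts differ — yet all 210 inputs agree.
verdict: equivalent


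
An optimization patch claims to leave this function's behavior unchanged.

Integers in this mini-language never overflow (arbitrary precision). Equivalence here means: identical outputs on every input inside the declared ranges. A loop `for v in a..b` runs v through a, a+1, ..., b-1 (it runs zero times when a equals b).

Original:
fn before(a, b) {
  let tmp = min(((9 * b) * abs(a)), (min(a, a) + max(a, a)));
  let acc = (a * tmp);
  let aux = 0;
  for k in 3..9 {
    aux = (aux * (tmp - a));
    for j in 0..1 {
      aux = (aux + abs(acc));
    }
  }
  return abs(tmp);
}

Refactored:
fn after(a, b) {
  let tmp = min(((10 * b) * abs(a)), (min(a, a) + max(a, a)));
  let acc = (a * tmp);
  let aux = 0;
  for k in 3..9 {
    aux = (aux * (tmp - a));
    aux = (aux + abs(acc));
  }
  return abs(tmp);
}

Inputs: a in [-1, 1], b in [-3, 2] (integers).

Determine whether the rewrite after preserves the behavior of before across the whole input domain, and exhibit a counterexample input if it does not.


These are not equivalent — on a=-1, b=-3 the outputs split (27 vs 30).
before: tmp=-27, then acc=27, then aux=0, then (k=3), then aux=0, then (j=0), then aux=27, then (k=4), then aux=-702, then (j=0), then aux=-675, then (k=5), then aux=17550, then (j=0), then aux=17577, then (k=6), then aux=-457002, then (j=0), then aux=-456975, then (k=7), then aux=11881350, then (j=0), then aux=11881377, then (k=8), then aux=-308915802, then (j=0), then aux=-308915775, then returns 27
after: tmp=-30, then acc=30, then aux=0, then (k=3), then aux=0, then aux=30, then (k=4), then aux=-870, then aux=-840, then (k=5), then aux=24360, then aux=24390, then (k=6), then aux=-707310, then aux=-707280, then (k=7), then aux=20511120, then aux=20511150, then (k=8), then aux=-594823350, then aux=-594823320, then returns 30
verdict: not equivalent; witness: a=-1, b=-3


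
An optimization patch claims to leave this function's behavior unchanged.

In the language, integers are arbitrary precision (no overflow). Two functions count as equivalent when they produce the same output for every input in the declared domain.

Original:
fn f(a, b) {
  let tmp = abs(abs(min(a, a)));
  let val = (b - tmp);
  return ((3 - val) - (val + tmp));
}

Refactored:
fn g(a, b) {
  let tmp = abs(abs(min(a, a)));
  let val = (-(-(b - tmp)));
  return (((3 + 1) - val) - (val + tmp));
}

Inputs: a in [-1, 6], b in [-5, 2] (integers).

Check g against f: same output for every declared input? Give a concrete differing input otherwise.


a=-1, b=-5 yields 14 from f but 15 from g.
verdict: not equivalent; witness: a=-1, b=-5


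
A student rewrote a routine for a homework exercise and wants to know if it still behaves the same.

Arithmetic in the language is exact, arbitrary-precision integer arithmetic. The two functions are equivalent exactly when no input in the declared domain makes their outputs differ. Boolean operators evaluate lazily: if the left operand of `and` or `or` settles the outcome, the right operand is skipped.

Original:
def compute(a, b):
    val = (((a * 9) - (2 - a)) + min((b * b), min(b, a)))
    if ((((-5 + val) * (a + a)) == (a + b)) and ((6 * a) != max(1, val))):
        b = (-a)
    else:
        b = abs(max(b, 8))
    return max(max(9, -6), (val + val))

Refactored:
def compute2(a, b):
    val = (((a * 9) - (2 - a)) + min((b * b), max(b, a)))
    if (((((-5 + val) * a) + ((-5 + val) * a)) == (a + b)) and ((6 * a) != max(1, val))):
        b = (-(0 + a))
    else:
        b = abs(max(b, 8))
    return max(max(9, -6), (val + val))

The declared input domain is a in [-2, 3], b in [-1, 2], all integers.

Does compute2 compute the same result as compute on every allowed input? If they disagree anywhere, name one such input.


Input a=1, b=-1: 14 from compute versus 18 from compute2.
verdict: not equivalent; witness: a=1, b=-1


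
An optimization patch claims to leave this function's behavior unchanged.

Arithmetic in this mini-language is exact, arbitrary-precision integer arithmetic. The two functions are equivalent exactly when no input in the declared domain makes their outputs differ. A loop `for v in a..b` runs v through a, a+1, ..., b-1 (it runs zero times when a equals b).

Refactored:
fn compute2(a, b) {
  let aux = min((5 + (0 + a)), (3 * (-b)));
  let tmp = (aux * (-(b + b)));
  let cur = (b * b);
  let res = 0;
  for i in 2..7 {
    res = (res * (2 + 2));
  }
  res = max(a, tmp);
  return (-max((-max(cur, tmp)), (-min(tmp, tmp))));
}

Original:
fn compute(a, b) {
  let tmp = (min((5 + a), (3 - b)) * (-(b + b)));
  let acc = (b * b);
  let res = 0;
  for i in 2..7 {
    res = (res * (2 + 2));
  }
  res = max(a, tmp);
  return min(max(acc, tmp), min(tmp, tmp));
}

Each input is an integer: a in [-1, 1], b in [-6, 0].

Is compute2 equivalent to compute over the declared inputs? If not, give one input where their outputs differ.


Evaluate both at a=-1, b=-1.
compute: tmp := 8 | acc := 1 | res := 0 | iter i=2: | res := 0 | iter i=3: | res := 0 | iter i=4: | res := 0 | iter i=5: | res := 0 | iter i=6: | res := 0 | res := 8 | result 8
compute2: aux := 3 | tmp := 6 | cur := 1 | res := 0 | iter i=2: | res := 0 | iter i=3: | res := 0 | iter i=4: | res := 0 | iter i=5: | res := 0 | iter i=6: | res := 0 | res := 6 | result 6
8 and 6 differ, so these are not the same function on this domain.
verdict: not equivalent; witness: a=-1, b=-1


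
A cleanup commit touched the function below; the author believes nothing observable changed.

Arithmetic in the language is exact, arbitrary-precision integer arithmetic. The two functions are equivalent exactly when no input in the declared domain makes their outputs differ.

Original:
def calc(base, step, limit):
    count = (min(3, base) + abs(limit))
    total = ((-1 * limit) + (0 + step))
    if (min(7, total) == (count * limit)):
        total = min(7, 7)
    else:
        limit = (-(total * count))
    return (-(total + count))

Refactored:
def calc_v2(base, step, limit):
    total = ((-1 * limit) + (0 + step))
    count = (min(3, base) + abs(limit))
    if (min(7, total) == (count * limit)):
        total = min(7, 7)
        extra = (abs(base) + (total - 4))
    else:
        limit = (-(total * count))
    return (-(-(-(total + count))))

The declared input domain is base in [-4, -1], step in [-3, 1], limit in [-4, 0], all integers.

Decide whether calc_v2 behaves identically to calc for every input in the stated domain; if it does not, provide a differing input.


This is a faithful refactor — local variable names differ; also constant usage differs; also min/max/abs usage differs; also arithmetic usage differs; also statement counts differ, but the computed results match everywhere.
One worked example (base=-1, step=-1, limit=-1) — calc: count becomes 0; next total becomes 0; next (min(7, total) == (count * limit)) evaluates to true; next total becomes 7; next final value -7; calc_v2: total becomes 0; next count becomes 0; next (min(7, total) == (count * limit)) evaluates to true; next total becomes 7; next extra becomes 4; next final value -7; agreement on -7.
Sweeping the whole domain (100 inputs) finds no disagreement.
verdict: equivalent


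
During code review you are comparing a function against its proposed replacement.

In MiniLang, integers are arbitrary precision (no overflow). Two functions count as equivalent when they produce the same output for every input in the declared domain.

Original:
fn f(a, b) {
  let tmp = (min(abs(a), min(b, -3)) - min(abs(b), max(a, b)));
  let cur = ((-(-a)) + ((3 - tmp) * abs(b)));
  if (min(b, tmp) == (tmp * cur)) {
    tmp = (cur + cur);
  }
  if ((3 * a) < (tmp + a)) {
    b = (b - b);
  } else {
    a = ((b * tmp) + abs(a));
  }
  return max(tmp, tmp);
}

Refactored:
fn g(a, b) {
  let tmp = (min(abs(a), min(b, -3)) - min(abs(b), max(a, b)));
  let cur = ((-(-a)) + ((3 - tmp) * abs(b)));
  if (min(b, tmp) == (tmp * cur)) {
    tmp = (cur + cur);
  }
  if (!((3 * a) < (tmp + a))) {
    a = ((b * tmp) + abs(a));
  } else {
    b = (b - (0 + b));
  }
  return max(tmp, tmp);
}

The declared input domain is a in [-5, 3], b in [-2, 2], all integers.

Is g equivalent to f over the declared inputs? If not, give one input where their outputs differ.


Equivalent — the differences include arithmetic usage differs; and constant usage differs; and boolean connective usage differs, yet no declared input distinguishes the two.
Spot check at a=2, b=-1 — f: tmp = -4; cur = 9; (min(b, tmp) == (tmp * cur)) -> false; ((3 * a) < (tmp + a)) -> false; a = 6; return -4. g: tmp = -4; cur = 9; (min(b, tmp) == (tmp * cur)) -> false; (!((3 * a) < (tmp + a))) -> true; a = 6; return -4. Both give -4.
An exhaustive pass over the 45 declared inputs shows identical outputs.
verdict: equivalent


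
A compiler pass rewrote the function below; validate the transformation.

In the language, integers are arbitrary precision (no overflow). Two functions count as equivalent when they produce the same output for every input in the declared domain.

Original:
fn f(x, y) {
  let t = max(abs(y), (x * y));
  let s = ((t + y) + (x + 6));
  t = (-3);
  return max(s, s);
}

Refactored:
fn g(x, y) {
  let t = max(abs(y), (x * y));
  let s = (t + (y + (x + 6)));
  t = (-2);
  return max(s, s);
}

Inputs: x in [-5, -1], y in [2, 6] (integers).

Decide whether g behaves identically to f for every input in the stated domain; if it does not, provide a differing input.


The one real change (`3` became `2`) has no effect anywhere in the declared ranges.
As a probe, take x=-5, y=6: f runs t becomes 6; next s becomes 13; next t becomes -3; next final value 13; g runs t becomes 6; next s becomes 13; next t becomes -2; next final value 13; both end at 13.
Sweeping the whole domain (25 inputs) finds no disagreement.
verdict: equivalent


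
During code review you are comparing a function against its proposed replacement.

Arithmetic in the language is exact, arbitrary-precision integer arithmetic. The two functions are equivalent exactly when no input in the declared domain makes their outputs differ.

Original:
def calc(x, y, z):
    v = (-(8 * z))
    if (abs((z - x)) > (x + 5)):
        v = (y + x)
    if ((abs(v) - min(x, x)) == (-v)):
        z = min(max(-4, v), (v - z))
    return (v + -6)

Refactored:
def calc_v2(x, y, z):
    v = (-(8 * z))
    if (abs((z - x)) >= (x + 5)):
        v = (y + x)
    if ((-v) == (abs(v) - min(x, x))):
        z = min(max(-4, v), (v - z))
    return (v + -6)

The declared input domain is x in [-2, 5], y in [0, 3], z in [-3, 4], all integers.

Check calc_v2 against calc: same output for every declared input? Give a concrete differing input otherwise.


Not equivalent: x=-2, y=0, z=1 separates them (-14 vs -8).
calc: v := -8 | (abs((z - x)) > (x + 5)): false | ((abs(v) - min(x, x)) == (-v)): false | result -14
calc_v2: v := -8 | (abs((z - x)) >= (x + 5)): true | v := -2 | ((-v) == (abs(v) - min(x, x))): false | result -8
verdict: not equivalent; witness: x=-2, y=0, z=1


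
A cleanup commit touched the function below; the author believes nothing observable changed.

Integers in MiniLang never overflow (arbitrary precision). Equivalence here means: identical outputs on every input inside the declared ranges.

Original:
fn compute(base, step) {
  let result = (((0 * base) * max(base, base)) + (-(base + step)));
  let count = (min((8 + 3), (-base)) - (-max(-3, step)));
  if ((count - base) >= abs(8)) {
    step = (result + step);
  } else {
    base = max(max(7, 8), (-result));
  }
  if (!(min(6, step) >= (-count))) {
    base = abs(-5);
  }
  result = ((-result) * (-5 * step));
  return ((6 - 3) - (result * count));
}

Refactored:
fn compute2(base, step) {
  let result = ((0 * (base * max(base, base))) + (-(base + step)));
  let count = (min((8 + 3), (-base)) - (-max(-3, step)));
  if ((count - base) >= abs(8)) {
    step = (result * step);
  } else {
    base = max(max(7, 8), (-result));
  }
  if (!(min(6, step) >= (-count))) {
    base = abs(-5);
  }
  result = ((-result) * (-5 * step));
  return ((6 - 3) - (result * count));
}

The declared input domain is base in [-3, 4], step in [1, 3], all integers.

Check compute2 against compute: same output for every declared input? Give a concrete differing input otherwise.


Run the pair on base=-3, step=2.
compute: result=1, then count=5, then ((count - base) >= abs(8)) is true, then step=3, then (!(min(6, step) >= (-count))) is false, then result=15, then returns -72
compute2: result=1, then count=5, then ((count - base) >= abs(8)) is true, then step=2, then (!(min(6, step) >= (-count))) is false, then result=10, then returns -47
-72 vs -47 — the two versions disagree here.
verdict: not equivalent; witness: base=-3, step=2


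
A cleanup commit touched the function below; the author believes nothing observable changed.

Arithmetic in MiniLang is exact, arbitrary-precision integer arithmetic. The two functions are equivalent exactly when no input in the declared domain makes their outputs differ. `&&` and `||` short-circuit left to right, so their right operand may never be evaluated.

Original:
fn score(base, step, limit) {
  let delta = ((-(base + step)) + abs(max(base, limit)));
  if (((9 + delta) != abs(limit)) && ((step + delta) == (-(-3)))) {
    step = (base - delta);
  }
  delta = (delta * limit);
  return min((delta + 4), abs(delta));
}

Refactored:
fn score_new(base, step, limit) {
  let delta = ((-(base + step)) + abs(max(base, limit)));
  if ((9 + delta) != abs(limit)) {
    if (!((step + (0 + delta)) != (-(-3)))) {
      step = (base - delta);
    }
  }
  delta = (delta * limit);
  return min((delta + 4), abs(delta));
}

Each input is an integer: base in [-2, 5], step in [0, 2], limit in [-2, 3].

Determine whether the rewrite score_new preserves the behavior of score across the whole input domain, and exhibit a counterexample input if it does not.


Behavior is preserved: although branching structure differs, statement counts differ, arithmetic usage differs, comparison usage differs, boolean connective usage differs, constant usage differs, the outputs never diverge.
Tracing base=0, step=0, limit=-2: score: delta becomes 0; next (((9 + delta) != abs(limit)) && ((step + delta) == (-(-3)))) evaluates to false; next delta becomes 0; next final value 0 | score_new: delta becomes 0; next ((9 + delta) != abs(limit)) evaluates to true; next (!((step + (0 + delta)) != (-(-3)))) evaluates to false; next delta becomes 0; next final value 0 — matching result 0.
Across all 144 domain points the two functions coincide.
verdict: equivalent


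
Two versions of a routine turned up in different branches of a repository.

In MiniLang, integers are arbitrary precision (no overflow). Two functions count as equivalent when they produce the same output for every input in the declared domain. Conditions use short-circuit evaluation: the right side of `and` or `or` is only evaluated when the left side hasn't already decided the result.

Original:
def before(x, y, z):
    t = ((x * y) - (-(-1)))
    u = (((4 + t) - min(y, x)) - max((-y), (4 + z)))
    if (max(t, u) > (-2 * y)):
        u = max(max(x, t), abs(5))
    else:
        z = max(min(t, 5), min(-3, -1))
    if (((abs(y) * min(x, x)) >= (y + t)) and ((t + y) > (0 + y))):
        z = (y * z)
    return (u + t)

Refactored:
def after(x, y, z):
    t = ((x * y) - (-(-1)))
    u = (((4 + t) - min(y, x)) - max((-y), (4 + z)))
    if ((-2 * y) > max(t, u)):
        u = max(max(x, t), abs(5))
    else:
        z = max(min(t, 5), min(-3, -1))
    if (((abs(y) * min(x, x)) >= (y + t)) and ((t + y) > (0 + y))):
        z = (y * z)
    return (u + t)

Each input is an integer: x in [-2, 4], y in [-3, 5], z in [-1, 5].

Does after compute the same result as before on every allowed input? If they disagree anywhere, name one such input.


At x=-2, y=-3, z=-1: before gives 10, after gives 14.
verdict: not equivalent; witness: x=-2, y=-3, z=-1


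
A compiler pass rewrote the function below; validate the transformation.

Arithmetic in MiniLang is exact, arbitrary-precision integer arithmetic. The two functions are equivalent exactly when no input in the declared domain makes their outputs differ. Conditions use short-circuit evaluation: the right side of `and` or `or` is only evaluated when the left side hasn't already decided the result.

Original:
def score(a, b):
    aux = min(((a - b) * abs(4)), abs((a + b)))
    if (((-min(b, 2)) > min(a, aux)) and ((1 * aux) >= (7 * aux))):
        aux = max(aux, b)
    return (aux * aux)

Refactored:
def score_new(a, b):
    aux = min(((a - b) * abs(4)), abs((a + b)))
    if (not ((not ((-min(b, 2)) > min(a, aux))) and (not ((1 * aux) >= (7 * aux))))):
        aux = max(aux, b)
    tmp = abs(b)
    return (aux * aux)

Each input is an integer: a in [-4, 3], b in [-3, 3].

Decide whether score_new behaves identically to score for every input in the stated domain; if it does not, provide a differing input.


There is a counterexample at a=1, b=1: 0 on one side, 1 on the other.
score: aux becomes 0; next (((-min(b, 2)) > min(a, aux)) and ((1 * aux) >= (7 * aux))) evaluates to false; next final value 0
score_new: aux becomes 0; next (not ((not ((-min(b, 2)) > min(a, aux))) and (not ((1 * aux) >= (7 * aux))))) evaluates to true; next aux becomes 1; next tmp becomes 1; next final value 1
verdict: not equivalent; witness: a=1, b=1


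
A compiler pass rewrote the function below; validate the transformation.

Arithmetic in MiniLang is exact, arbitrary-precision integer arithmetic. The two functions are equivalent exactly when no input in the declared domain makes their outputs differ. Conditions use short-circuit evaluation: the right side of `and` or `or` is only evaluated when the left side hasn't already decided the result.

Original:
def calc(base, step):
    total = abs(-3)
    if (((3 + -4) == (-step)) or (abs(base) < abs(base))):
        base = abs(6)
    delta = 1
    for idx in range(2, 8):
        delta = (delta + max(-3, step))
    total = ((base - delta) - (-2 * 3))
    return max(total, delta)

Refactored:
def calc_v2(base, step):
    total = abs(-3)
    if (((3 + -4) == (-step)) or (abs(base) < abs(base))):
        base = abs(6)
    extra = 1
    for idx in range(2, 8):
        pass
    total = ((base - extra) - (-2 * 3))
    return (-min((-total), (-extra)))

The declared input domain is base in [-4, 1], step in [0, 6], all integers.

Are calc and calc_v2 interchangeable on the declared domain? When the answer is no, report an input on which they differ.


Run the pair on base=-4, step=1.
calc: total = 3; (((3 + -4) == (-step)) or (abs(base) < abs(base))) -> true; base = 6; delta = 1; [idx=2]; delta = 2; [idx=3]; delta = 3; [idx=4]; delta = 4; [idx=5]; delta = 5; [idx=6]; delta = 6; [idx=7]; delta = 7; total = 5; return 7
calc_v2: total = 3; (((3 + -4) == (-step)) or (abs(base) < abs(base))) -> true; base = 6; extra = 1; [idx=2]; [idx=3]; [idx=4]; [idx=5]; [idx=6]; [idx=7]; total = 11; return 11
7 vs 11 — the two versions disagree here.
verdict: not equivalent; witness: base=-4, step=1


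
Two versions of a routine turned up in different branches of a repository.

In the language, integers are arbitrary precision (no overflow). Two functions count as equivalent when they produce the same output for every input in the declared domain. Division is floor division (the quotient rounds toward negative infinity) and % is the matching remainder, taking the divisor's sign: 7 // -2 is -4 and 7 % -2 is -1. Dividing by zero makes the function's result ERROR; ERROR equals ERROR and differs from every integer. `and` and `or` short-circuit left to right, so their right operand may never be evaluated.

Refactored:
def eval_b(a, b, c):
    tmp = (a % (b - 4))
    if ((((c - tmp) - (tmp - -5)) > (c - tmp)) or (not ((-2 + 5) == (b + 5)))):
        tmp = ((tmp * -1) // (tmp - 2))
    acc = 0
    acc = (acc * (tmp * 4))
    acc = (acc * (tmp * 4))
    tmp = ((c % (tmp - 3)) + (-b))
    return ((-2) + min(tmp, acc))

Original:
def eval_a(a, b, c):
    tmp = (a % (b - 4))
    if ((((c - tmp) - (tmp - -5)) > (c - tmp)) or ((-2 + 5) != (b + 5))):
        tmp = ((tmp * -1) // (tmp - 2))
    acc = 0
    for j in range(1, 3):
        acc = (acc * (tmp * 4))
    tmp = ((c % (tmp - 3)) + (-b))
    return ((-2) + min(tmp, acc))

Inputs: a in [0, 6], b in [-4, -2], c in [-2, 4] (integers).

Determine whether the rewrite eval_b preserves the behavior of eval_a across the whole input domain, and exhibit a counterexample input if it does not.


This is a faithful refactor — local variable names differ; and comparison usage differs; and constant usage differs; and boolean connective usage differs; and loop structure differs; and arithmetic usage differs, but the computed results match everywhere.
As a probe, take a=4, b=-4, c=3: eval_a runs tmp := -4 | ((((c - tmp) - (tmp - -5)) > (c - tmp)) or ((-2 + 5) != (b + 5))): true | tmp := -1 | acc := 0 | iter j=1: | acc := 0 | iter j=2: | acc := 0 | tmp := 3 | result -2; eval_b runs tmp := -4 | ((((c - tmp) - (tmp - -5)) > (c - tmp)) or (not ((-2 + 5) == (b + 5)))): true | tmp := -1 | acc := 0 | acc := 0 | acc := 0 | tmp := 3 | result -2; both end at -2.
Sweeping the whole domain (147 inputs) finds no disagreement.
verdict: equivalent


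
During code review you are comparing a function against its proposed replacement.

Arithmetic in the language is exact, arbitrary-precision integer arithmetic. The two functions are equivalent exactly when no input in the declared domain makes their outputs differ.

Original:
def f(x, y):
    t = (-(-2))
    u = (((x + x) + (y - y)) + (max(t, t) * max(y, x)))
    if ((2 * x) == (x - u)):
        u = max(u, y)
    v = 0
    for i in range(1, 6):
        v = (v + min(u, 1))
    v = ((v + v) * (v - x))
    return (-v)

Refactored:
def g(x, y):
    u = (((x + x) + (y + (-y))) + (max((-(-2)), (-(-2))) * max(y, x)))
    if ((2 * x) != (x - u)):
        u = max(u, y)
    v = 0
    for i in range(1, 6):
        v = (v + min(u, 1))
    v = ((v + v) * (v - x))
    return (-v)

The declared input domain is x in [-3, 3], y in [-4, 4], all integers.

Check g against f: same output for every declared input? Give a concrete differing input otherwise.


These are not equivalent — on x=-3, y=-4 the outputs split (-6840 vs -680).
f: t := 2 | u := -12 | ((2 * x) == (x - u)): false | v := 0 | iter i=1: | v := -12 | iter i=2: | v := -24 | iter i=3: | v := -36 | iter i=4: | v := -48 | iter i=5: | v := -60 | v := 6840 | result -6840
g: u := -12 | ((2 * x) != (x - u)): true | u := -4 | v := 0 | iter i=1: | v := -4 | iter i=2: | v := -8 | iter i=3: | v := -12 | iter i=4: | v := -16 | iter i=5: | v := -20 | v := 680 | result -680
verdict: not equivalent; witness: x=-3, y=-4
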